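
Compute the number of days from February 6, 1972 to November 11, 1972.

February 1972: 29 − 6 = 23 days remain (1972 is a leap year, so February has 29 days).
Then March (31), April (30), May (31), June (30), July (31), August (31), September (30), October (31): 31 + 30 + 31 + 30 + 31 + 31 + 30 + 31 = 245 days.
November 1–11, 1972: 11 days.
Total: 23 + 245 + 11 = 279 days.

279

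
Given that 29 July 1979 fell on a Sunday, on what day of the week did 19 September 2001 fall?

Wednesday

Day-of-year of July 29, 1979: 210.
Day-of-year of September 19, 2001: 262.
1979 has 365 days, so 365 − 210 = 155 days remain in 1979.
Full years 1980–2000: 15 common + 6 leap = 15×365 + 6×366 = 7671 days.
Total: 155 + 7671 + 262 = 8088 days.
8088 mod 7 = 3, so 3 days after Sunday is Wednesday.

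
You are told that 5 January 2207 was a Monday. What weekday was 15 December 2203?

Thursday

Count forward from the earlier date (December 15, 2203) to the later (January 5, 2207):
Day-of-year of December 15, 2203: 349.
Day-of-year of January 5, 2207: 5.
2203 has 365 days, so 365 − 349 = 16 days remain in 2203.
Full years: 2204: 366; 2205: 365; 2206: 365. Sum = 1096.
Total: 16 + 1096 + 5 = 1117 days.
1117 mod 7 = 4, so 4 days before Monday is Thursday.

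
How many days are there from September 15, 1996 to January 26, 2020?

Day-of-year of September 15, 1996: 259.
Day-of-year of January 26, 2020: 26.
1996 has 366 days, so 366 − 259 = 107 days remain in 1996.
Full years 1997–2019: 18 common + 5 leap = 18×365 + 5×366 = 8400 days.
Total: 107 + 8400 + 26 = 8533 days.

8533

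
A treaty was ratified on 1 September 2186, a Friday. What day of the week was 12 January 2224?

From September 1, 2186 to September 1, 2223: 37 years, of which 8 contain a Feb 29 — 29×365 + 8×366 = 13513 days.
(2200 is not a leap year (divisible by 100 but not 400).)
September 2223: 30 − 1 = 29 days remain.
Then October (31), November (30), December (31): 31 + 30 + 31 = 92 days.
January 1–12, 2224: 12 days.
Residual: 133 days.
Total: 13646 days.
13646 mod 7 = 3, so 3 days after Friday is Monday.

Monday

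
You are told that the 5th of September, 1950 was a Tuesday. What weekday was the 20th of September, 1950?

Wednesday

Within September 1950: 20 − 5 = 15 days.
15 mod 7 = 1, so 1 day after Tuesday is Wednesday.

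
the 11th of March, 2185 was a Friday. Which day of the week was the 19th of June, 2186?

March 11, 2185 → March 11, 2186: 365 days.
March 2186: 31 − 11 = 20 days remain.
Then April (30), May (31): 30 + 31 = 61 days.
June 1–19, 2186: 19 days.
Residual: 100 days.
Total: 465 days.
465 mod 7 = 3, so 3 days after Friday is Monday.

Monday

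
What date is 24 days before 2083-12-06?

2083-11-12

Count 24 days before December 6, 2083:
November 2083: 30 − 12 = 18 days remain.
December 1–6, 2083: 6 days.
Total: 18 + 6 = 24 days.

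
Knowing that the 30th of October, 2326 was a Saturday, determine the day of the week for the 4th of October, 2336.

Day-of-year of October 30, 2326: 303.
Day-of-year of October 4, 2336: 278.
2326 has 365 days, so 365 − 303 = 62 days remain in 2326.
Full years 2327–2335: 7 common + 2 leap = 7×365 + 2×366 = 3287 days.
Total: 62 + 3287 + 278 = 3627 days.
3627 mod 7 = 1, so 1 day after Saturday is Sunday.

Sunday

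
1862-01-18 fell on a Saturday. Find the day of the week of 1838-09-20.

Count forward from the earlier date (September 20, 1838) to the later (January 18, 1862):
Day-of-year of September 20, 1838: 263.
Day-of-year of January 18, 1862: 18.
1838 has 365 days, so 365 − 263 = 102 days remain in 1838.
Full years 1839–1861: 17 common + 6 leap = 17×365 + 6×366 = 8401 days.
Total: 102 + 8401 + 18 = 8521 days.
8521 mod 7 = 2, so 2 days before Saturday is Thursday.

Thursday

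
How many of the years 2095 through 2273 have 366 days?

Years divisible by 4: 2096, 2100, …, 2272 — 45 in all.
Of these, 2100, 2200 are divisible by 100 but not 400, so not leap.
Leap years: 45 − 2 = 43.

43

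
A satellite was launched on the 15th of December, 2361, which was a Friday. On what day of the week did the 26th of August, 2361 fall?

Saturday

Count forward from the earlier date (August 26, 2361) to the later (December 15, 2361):
August 2361: 31 − 26 = 5 days remain.
Then September (30), October (31), November (30): 30 + 31 + 30 = 91 days.
December 1–15, 2361: 15 days.
Total: 5 + 91 + 15 = 111 days.
111 mod 7 = 6, so 6 days before Friday is Saturday.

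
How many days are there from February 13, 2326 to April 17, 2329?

Day-of-year of February 13, 2326: 44.
Day-of-year of April 17, 2329: 107.
2326 has 365 days, so 365 − 44 = 321 days remain in 2326.
Full years: 2327: 365; 2328: 366. Sum = 731.
Total: 321 + 731 + 107 = 1159 days.

1159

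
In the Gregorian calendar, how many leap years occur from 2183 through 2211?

Years divisible by 4 in [2183, 2211]: 2184, 2188, 2192, 2196, 2200, 2204, 2208.
Of these, 2200 is divisible by 100 but not 400, so not leap.
Leap years: 7 − 1 = 6.

6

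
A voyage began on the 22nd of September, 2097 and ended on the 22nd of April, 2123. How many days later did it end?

9342

Day-of-year of September 22, 2097: 265.
Day-of-year of April 22, 2123: 112.
2097 has 365 days, so 365 − 265 = 100 days remain in 2097.
Full years 2098–2122: 20 common + 5 leap = 20×365 + 5×366 = 9130 days.
Total: 100 + 9130 + 112 = 9342 days.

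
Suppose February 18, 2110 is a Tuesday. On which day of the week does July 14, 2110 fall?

Monday

February 2110: 28 − 18 = 10 days remain (2110 is not a leap year, so February has 28 days).
Then March (31), April (30), May (31), June (30): 31 + 30 + 31 + 30 = 122 days.
July 1–14, 2110: 14 days.
Total: 10 + 122 + 14 = 146 days.
146 mod 7 = 6, so 6 days after Tuesday is Monday.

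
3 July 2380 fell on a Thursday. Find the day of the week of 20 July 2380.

Sunday

Within July 2380: 20 − 3 = 17 days.
17 mod 7 = 3, so 3 days after Thursday is Sunday.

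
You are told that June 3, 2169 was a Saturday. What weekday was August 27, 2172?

Thursday

Day-of-year of June 3, 2169: 154.
Day-of-year of August 27, 2172: 240.
2169 has 365 days, so 365 − 154 = 211 days remain in 2169.
Full years: 2170: 365; 2171: 365. Sum = 730.
Total: 211 + 730 + 240 = 1181 days.
1181 mod 7 = 5, so 5 days after Saturday is Thursday.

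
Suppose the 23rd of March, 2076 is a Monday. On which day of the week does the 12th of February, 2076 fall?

Count forward from the earlier date (February 12, 2076) to the later (March 23, 2076):
February 2076: 29 − 12 = 17 days remain (2076 is a leap year, so February has 29 days).
March 1–23, 2076: 23 days.
Total: 17 + 23 = 40 days.
40 mod 7 = 5, so 5 days before Monday is Wednesday.

Wednesday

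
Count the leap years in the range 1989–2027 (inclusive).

Years divisible by 4 in [1989, 2027]: 1992, 1996, 2000, 2004, 2008, 2012, 2016, 2020, 2024.
2000 is divisible by 400, so still leap.
No century exceptions apply. Count: 9.

9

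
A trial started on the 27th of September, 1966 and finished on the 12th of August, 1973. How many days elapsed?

2511

Day-of-year of September 27, 1966: 270.
Day-of-year of August 12, 1973: 224.
1966 has 365 days, so 365 − 270 = 95 days remain in 1966.
Full years: 1967: 365; 1968: 366; 1969: 365; 1970: 365; 1971: 365; 1972: 366. Sum = 2192.
Total: 95 + 2192 + 224 = 2511 days.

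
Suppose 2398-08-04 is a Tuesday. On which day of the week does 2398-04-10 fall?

Count forward from the earlier date (April 10, 2398) to the later (August 4, 2398):
April 2398: 30 − 10 = 20 days remain.
Then May (31), June (30), July (31): 31 + 30 + 31 = 92 days.
August 1–4, 2398: 4 days.
Total: 20 + 92 + 4 = 116 days.
116 mod 7 = 4, so 4 days before Tuesday is Friday.

Friday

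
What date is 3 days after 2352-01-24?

2352-01-27

Count 3 days after January 24, 2352:
Within January 2352: 27 − 24 = 3 days.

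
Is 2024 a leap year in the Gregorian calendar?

2024 is a leap year.

Yes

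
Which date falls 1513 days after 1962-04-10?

1966-06-01

Count 1513 days after April 10, 1962:
April 10, 1962 → April 10, 1963: 365 days.
April 10, 1963 → April 10, 1964: 366 days (1964 is a leap year).
April 10, 1964 → April 10, 1965: 365 days.
April 10, 1965 → April 10, 1966: 365 days.
April 1966: 30 − 10 = 20 days remain.
Then May (31): 31 days.
June 1, 1966: 1 day.
Residual: 52 days.
Total: 1513 days.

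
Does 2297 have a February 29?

2297 is not a leap year.

No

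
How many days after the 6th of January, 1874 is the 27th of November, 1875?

690

January 6, 1874 → January 6, 1875: 365 days.
January 1875: 31 − 6 = 25 days remain.
Then 9 full months totalling 273 days.
November 1–27, 1875: 27 days.
Residual: 325 days.
Total: 690 days.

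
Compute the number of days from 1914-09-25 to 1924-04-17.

Day-of-year of September 25, 1914: 268.
Day-of-year of April 17, 1924: 108.
1914 has 365 days, so 365 − 268 = 97 days remain in 1914.
Full years 1915–1923: 7 common + 2 leap = 7×365 + 2×366 = 3287 days.
Total: 97 + 3287 + 108 = 3492 days.

3492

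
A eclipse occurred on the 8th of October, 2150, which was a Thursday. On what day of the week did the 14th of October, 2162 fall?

Day-of-year of October 8, 2150: 281.
Day-of-year of October 14, 2162: 287.
2150 has 365 days, so 365 − 281 = 84 days remain in 2150.
Full years 2151–2161: 8 common + 3 leap = 8×365 + 3×366 = 4018 days.
Total: 84 + 4018 + 287 = 4389 days.
4389 is a multiple of 7, so the 14th of October, 2162 falls on the same weekday: Thursday.

Thursday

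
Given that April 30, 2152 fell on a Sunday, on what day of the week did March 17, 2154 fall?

Sunday

Day-of-year of April 30, 2152: 121.
Day-of-year of March 17, 2154: 76.
2152 has 366 days, so 366 − 121 = 245 days remain in 2152.
Full years: 2153: 365. Sum = 365.
Total: 245 + 365 + 76 = 686 days.
686 is a multiple of 7, so March 17, 2154 falls on the same weekday: Sunday.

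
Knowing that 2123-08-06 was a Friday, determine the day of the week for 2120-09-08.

Count forward from the earlier date (September 8, 2120) to the later (August 6, 2123):
September 8, 2120 → September 8, 2121: 365 days.
September 8, 2121 → September 8, 2122: 365 days.
September 2122: 30 − 8 = 22 days remain.
Then 10 full months totalling 304 days.
August 1–6, 2123: 6 days.
Residual: 332 days.
Total: 1062 days.
1062 mod 7 = 5, so 5 days before Friday is Sunday.

Sunday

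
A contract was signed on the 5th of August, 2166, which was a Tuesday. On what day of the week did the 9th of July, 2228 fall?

Wednesday

Day-of-year of August 5, 2166: 217.
Day-of-year of July 9, 2228: 191.
2166 has 365 days, so 365 − 217 = 148 days remain in 2166.
Full years 2167–2227: 47 common + 14 leap = 47×365 + 14×366 = 22279 days.
Total: 148 + 22279 + 191 = 22618 days.
22618 mod 7 = 1, so 1 day after Tuesday is Wednesday.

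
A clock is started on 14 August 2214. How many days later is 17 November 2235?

7765

From August 14, 2214 to August 14, 2235: 21 years, of which 5 contain a Feb 29 — 16×365 + 5×366 = 7670 days.
August 2235: 31 − 14 = 17 days remain.
Then September (30), October (31): 30 + 31 = 61 days.
November 1–17, 2235: 17 days.
Residual: 95 days.
Total: 7765 days.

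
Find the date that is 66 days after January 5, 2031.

March 12, 2031

Count 66 days after January 5, 2031:
January 2031: 31 − 5 = 26 days remain.
Then February 2031 (28): 28 days.
March 1–12, 2031: 12 days.
Total: 26 + 28 + 12 = 66 days.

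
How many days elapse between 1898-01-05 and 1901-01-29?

January 5, 1898 → January 5, 1899: 365 days.
January 5, 1899 → January 5, 1900: 365 days.
January 5, 1900 → January 5, 1901: 365 days (1900 is not a leap year (divisible by 100 but not 400)).
Within January 1901: 29 − 5 = 24 days.
Total: 1119 days.

1119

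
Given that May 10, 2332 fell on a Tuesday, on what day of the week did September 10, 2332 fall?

Saturday

May 2332: 31 − 10 = 21 days remain.
Then June (30), July (31), August (31): 30 + 31 + 31 = 92 days.
September 1–10, 2332: 10 days.
Total: 21 + 92 + 10 = 123 days.
123 mod 7 = 4, so 4 days after Tuesday is Saturday.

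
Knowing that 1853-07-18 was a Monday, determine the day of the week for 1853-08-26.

Friday

July 1853: 31 − 18 = 13 days remain.
August 1–26, 1853: 26 days.
Total: 13 + 26 = 39 days.
39 mod 7 = 4, so 4 days after Monday is Friday.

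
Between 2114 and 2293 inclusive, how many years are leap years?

Years divisible by 4: 2116, 2120, …, 2292 — 45 in all.
Of these, 2200 is divisible by 100 but not 400, so not leap.
Leap years: 45 − 1 = 44.

44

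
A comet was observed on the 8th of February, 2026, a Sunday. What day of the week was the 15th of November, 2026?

Sunday

February 2026: 28 − 8 = 20 days remain (2026 is not a leap year, so February has 28 days).
Then March (31), April (30), May (31), June (30), July (31), August (31), September (30), October (31): 31 + 30 + 31 + 30 + 31 + 31 + 30 + 31 = 245 days.
November 1–15, 2026: 15 days.
Total: 20 + 245 + 15 = 280 days.
280 is a multiple of 7, so the 15th of November, 2026 falls on the same weekday: Sunday.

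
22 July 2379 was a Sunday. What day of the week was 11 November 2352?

Tuesday

Count forward from the earlier date (November 11, 2352) to the later (July 22, 2379):
From November 11, 2352 to November 11, 2378: 26 years, of which 6 contain a Feb 29 — 20×365 + 6×366 = 9496 days.
November 2378: 30 − 11 = 19 days remain.
Then December (31), January (31), February 2379 (28), March (31), April (30), May (31), June (30): 31 + 31 + 28 + 31 + 30 + 31 + 30 = 212 days.
July 1–22, 2379: 22 days.
Residual: 253 days.
Total: 9749 days.
9749 mod 7 = 5, so 5 days before Sunday is Tuesday.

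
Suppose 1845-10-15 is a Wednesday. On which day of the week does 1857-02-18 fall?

Wednesday

Day-of-year of October 15, 1845: 288.
Day-of-year of February 18, 1857: 49.
1845 has 365 days, so 365 − 288 = 77 days remain in 1845.
Full years 1846–1856: 8 common + 3 leap = 8×365 + 3×366 = 4018 days.
Total: 77 + 4018 + 49 = 4144 days.
4144 is a multiple of 7, so 1857-02-18 falls on the same weekday: Wednesday.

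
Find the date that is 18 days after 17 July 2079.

4 August 2079

Count 18 days after July 17, 2079:
July 2079: 31 − 17 = 14 days remain.
August 1–4, 2079: 4 days.
Total: 14 + 4 = 18 days.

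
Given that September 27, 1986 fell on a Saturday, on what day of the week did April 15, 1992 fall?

Wednesday

Day-of-year of September 27, 1986: 270.
Day-of-year of April 15, 1992: 106.
1986 has 365 days, so 365 − 270 = 95 days remain in 1986.
Full years: 1987: 365; 1988: 366; 1989: 365; 1990: 365; 1991: 365. Sum = 1826.
Total: 95 + 1826 + 106 = 2027 days.
2027 mod 7 = 4, so 4 days after Saturday is Wednesday.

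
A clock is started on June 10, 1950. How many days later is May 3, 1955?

June 10, 1950 → June 10, 1951: 365 days.
June 10, 1951 → June 10, 1952: 366 days (1952 is a leap year).
June 10, 1952 → June 10, 1953: 365 days.
June 10, 1953 → June 10, 1954: 365 days.
June 1954: 30 − 10 = 20 days remain.
Then 10 full months totalling 304 days.
May 1–3, 1955: 3 days.
Residual: 327 days.
Total: 1788 days.

1788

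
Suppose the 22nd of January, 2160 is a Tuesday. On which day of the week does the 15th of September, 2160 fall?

Monday

January 2160: 31 − 22 = 9 days remain.
Then February 2160 (29), March (31), April (30), May (31), June (30), July (31), August (31): 29 + 31 + 30 + 31 + 30 + 31 + 31 = 213 days.
September 1–15, 2160: 15 days.
Total: 9 + 213 + 15 = 237 days.
237 mod 7 = 6, so 6 days after Tuesday is Monday.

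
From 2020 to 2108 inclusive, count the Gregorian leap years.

Years divisible by 4: 2020, 2024, …, 2108 — 23 in all.
Of these, 2100 is divisible by 100 but not 400, so not leap.
Leap years: 23 − 1 = 22.

22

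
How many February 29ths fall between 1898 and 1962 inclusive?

Years divisible by 4: 1900, 1904, …, 1960 — 16 in all.
Of these, 1900 is divisible by 100 but not 400, so not leap.
Leap years: 16 − 1 = 15.

15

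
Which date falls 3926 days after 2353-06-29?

2364-03-29

Count 3926 days after June 29, 2353:
From June 29, 2353 to June 29, 2363: 10 years, of which 2 contain a Feb 29 — 8×365 + 2×366 = 3652 days.
June 2363: 30 − 29 = 1 day remains.
Then July (31), August (31), September (30), October (31), November (30), December (31), January (31), February 2364 (29): 31 + 31 + 30 + 31 + 30 + 31 + 31 + 29 = 244 days.
March 1–29, 2364: 29 days.
Residual: 274 days.
Total: 3926 days.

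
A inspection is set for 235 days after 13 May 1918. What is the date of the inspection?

3 January 1919

Count 235 days after May 13, 1918:
Day-of-year of May 13, 1918: 133.
Day-of-year of January 3, 1919: 3.
1918 has 365 days, so 365 − 133 = 232 days remain in 1918.
Total: 232 + 3 = 235 days.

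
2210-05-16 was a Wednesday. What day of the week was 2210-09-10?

Monday

May 2210: 31 − 16 = 15 days remain.
Then June (30), July (31), August (31): 30 + 31 + 31 = 92 days.
September 1–10, 2210: 10 days.
Total: 15 + 92 + 10 = 117 days.
117 mod 7 = 5, so 5 days after Wednesday is Monday.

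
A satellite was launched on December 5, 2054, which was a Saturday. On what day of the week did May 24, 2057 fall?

Thursday

Day-of-year of December 5, 2054: 339.
Day-of-year of May 24, 2057: 144.
2054 has 365 days, so 365 − 339 = 26 days remain in 2054.
Full years: 2055: 365; 2056: 366. Sum = 731.
Total: 26 + 731 + 144 = 901 days.
901 mod 7 = 5, so 5 days after Saturday is Thursday.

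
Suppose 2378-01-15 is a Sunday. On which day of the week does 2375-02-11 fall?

Count forward from the earlier date (February 11, 2375) to the later (January 15, 2378):
Day-of-year of February 11, 2375: 42.
Day-of-year of January 15, 2378: 15.
2375 has 365 days, so 365 − 42 = 323 days remain in 2375.
Full years: 2376: 366; 2377: 365. Sum = 731.
Total: 323 + 731 + 15 = 1069 days.
1069 mod 7 = 5, so 5 days before Sunday is Tuesday.

Tuesday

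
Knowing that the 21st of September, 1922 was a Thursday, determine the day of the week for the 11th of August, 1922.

Friday

Count forward from the earlier date (August 11, 1922) to the later (September 21, 1922):
August 1922: 31 − 11 = 20 days remain.
September 1–21, 1922: 21 days.
Total: 20 + 21 = 41 days.
41 mod 7 = 6, so 6 days before Thursday is Friday.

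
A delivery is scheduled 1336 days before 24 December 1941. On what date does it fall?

28 April 1938

Count 1336 days before December 24, 1941:
Day-of-year of April 28, 1938: 118.
Day-of-year of December 24, 1941: 358.
1938 has 365 days, so 365 − 118 = 247 days remain in 1938.
Full years: 1939: 365; 1940: 366. Sum = 731.
Total: 247 + 731 + 358 = 1336 days.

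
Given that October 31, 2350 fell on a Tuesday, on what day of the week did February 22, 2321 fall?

Tuesday

Count forward from the earlier date (February 22, 2321) to the later (October 31, 2350):
Day-of-year of February 22, 2321: 53.
Day-of-year of October 31, 2350: 304.
2321 has 365 days, so 365 − 53 = 312 days remain in 2321.
Full years 2322–2349: 21 common + 7 leap = 21×365 + 7×366 = 10227 days.
Total: 312 + 10227 + 304 = 10843 days.
10843 is a multiple of 7, so February 22, 2321 falls on the same weekday: Tuesday.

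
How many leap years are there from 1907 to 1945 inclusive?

Years divisible by 4 in [1907, 1945]: 1908, 1912, 1916, 1920, 1924, 1928, 1932, 1936, 1940, 1944.
No century exceptions apply. Count: 10.

10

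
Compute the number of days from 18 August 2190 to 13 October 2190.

August 2190: 31 − 18 = 13 days remain.
Then September (30): 30 days.
October 1–13, 2190: 13 days.
Total: 13 + 30 + 13 = 56 days.

56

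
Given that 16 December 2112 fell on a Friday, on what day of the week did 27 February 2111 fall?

Friday

Count forward from the earlier date (February 27, 2111) to the later (December 16, 2112):
Day-of-year of February 27, 2111: 58.
Day-of-year of December 16, 2112: 351.
2111 has 365 days, so 365 − 58 = 307 days remain in 2111.
Total: 307 + 351 = 658 days.
658 is a multiple of 7, so 27 February 2111 falls on the same weekday: Friday.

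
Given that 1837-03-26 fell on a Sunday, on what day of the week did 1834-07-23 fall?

Wednesday

Count forward from the earlier date (July 23, 1834) to the later (March 26, 1837):
Day-of-year of July 23, 1834: 204.
Day-of-year of March 26, 1837: 85.
1834 has 365 days, so 365 − 204 = 161 days remain in 1834.
Full years: 1835: 365; 1836: 366. Sum = 731.
Total: 161 + 731 + 85 = 977 days.
977 mod 7 = 4, so 4 days before Sunday is Wednesday.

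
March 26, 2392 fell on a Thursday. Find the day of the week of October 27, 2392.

Tuesday

March 2392: 31 − 26 = 5 days remain.
Then April (30), May (31), June (30), July (31), August (31), September (30): 30 + 31 + 30 + 31 + 31 + 30 = 183 days.
October 1–27, 2392: 27 days.
Total: 5 + 183 + 27 = 215 days.
215 mod 7 = 5, so 5 days after Thursday is Tuesday.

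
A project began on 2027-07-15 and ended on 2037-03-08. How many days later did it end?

Day-of-year of July 15, 2027: 196.
Day-of-year of March 8, 2037: 67.
2027 has 365 days, so 365 − 196 = 169 days remain in 2027.
Full years 2028–2036: 6 common + 3 leap = 6×365 + 3×366 = 3288 days.
Total: 169 + 3288 + 67 = 3524 days.

3524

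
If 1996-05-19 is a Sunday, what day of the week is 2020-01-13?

Monday

From May 19, 1996 to May 19, 2019: 23 years, of which 5 contain a Feb 29 — 18×365 + 5×366 = 8400 days.
(2000 is a leap year (divisible by 400).)
May 2019: 31 − 19 = 12 days remain.
Then June (30), July (31), August (31), September (30), October (31), November (30), December (31): 30 + 31 + 31 + 30 + 31 + 30 + 31 = 214 days.
January 1–13, 2020: 13 days.
Residual: 239 days.
Total: 8639 days.
8639 mod 7 = 1, so 1 day after Sunday is Monday.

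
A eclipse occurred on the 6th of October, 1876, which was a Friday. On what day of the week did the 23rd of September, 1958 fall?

Tuesday

Day-of-year of October 6, 1876: 280.
Day-of-year of September 23, 1958: 266.
1876 has 366 days, so 366 − 280 = 86 days remain in 1876.
Full years 1877–1957: 62 common + 19 leap = 62×365 + 19×366 = 29584 days.
Total: 86 + 29584 + 266 = 29936 days.
29936 mod 7 = 4, so 4 days after Friday is Tuesday.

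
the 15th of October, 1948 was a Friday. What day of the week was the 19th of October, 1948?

Tuesday

Within October 1948: 19 − 15 = 4 days.
4 mod 7 = 4, so 4 days after Friday is Tuesday.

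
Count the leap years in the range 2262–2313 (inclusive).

Years divisible by 4: 2264, 2268, …, 2312 — 13 in all.
Of these, 2300 is divisible by 100 but not 400, so not leap.
Leap years: 13 − 1 = 12.

12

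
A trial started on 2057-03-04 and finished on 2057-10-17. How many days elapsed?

227

March 2057: 31 − 4 = 27 days remain.
Then April (30), May (31), June (30), July (31), August (31), September (30): 30 + 31 + 30 + 31 + 31 + 30 = 183 days.
October 1–17, 2057: 17 days.
Total: 27 + 183 + 17 = 227 days.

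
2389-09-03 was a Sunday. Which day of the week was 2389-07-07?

Friday

Count forward from the earlier date (July 7, 2389) to the later (September 3, 2389):
July 2389: 31 − 7 = 24 days remain.
Then August (31): 31 days.
September 1–3, 2389: 3 days.
Total: 24 + 31 + 3 = 58 days.
58 mod 7 = 2, so 2 days before Sunday is Friday.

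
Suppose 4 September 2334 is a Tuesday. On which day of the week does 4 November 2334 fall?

Sunday

September 2334: 30 − 4 = 26 days remain.
Then October (31): 31 days.
November 1–4, 2334: 4 days.
Total: 26 + 31 + 4 = 61 days.
61 mod 7 = 5, so 5 days after Tuesday is Sunday.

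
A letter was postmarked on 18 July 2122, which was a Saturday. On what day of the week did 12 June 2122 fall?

Friday

Count forward from the earlier date (June 12, 2122) to the later (July 18, 2122):
June 2122: 30 − 12 = 18 days remain.
July 1–18, 2122: 18 days.
Total: 18 + 18 = 36 days.
36 mod 7 = 1, so 1 day before Saturday is Friday.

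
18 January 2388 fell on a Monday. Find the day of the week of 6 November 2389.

Monday

January 18, 2388 → January 18, 2389: 366 days (2388 is a leap year).
January 2389: 31 − 18 = 13 days remain.
Then 9 full months totalling 273 days.
November 1–6, 2389: 6 days.
Residual: 292 days.
Total: 658 days.
658 is a multiple of 7, so 6 November 2389 falls on the same weekday: Monday.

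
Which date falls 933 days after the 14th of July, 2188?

the 2nd of February, 2191

Count 933 days after July 14, 2188:
Day-of-year of July 14, 2188: 196.
Day-of-year of February 2, 2191: 33.
2188 has 366 days, so 366 − 196 = 170 days remain in 2188.
Full years: 2189: 365; 2190: 365. Sum = 730.
Total: 170 + 730 + 33 = 933 days.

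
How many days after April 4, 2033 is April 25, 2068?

From April 4, 2033 to April 4, 2068: 35 years, of which 9 contain a Feb 29 — 26×365 + 9×366 = 12784 days.
Within April 2068: 25 − 4 = 21 days.
Total: 12805 days.

12805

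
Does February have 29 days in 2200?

2200 is not a leap year (divisible by 100 but not 400).

No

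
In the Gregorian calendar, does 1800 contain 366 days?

No

1800 is not a leap year (divisible by 100 but not 400).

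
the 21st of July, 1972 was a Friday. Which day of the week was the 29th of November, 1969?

Saturday

Count forward from the earlier date (November 29, 1969) to the later (July 21, 1972):
Day-of-year of November 29, 1969: 333.
Day-of-year of July 21, 1972: 203.
1969 has 365 days, so 365 − 333 = 32 days remain in 1969.
Full years: 1970: 365; 1971: 365. Sum = 730.
Total: 32 + 730 + 203 = 965 days.
965 mod 7 = 6, so 6 days before Friday is Saturday.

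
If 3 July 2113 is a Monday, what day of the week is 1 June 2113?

Thursday

Count forward from the earlier date (June 1, 2113) to the later (July 3, 2113):
June 2113: 30 − 1 = 29 days remain.
July 1–3, 2113: 3 days.
Total: 29 + 3 = 32 days.
32 mod 7 = 4, so 4 days before Monday is Thursday.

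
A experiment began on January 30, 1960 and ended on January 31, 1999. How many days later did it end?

14246

Day-of-year of January 30, 1960: 30.
Day-of-year of January 31, 1999: 31.
1960 has 366 days, so 366 − 30 = 336 days remain in 1960.
Full years 1961–1998: 29 common + 9 leap = 29×365 + 9×366 = 13879 days.
Total: 336 + 13879 + 31 = 14246 days.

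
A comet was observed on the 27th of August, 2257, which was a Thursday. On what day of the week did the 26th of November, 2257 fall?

Thursday

August 2257: 31 − 27 = 4 days remain.
Then September (30), October (31): 30 + 31 = 61 days.
November 1–26, 2257: 26 days.
Total: 4 + 61 + 26 = 91 days.
91 is a multiple of 7, so the 26th of November, 2257 falls on the same weekday: Thursday.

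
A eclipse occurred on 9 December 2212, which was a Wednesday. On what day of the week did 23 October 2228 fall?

From December 9, 2212 to December 9, 2227: 15 years, of which 3 contain a Feb 29 — 12×365 + 3×366 = 5478 days.
December 2227: 31 − 9 = 22 days remain.
Then 9 full months totalling 274 days.
October 1–23, 2228: 23 days.
Residual: 319 days.
Total: 5797 days.
5797 mod 7 = 1, so 1 day after Wednesday is Thursday.

Thursday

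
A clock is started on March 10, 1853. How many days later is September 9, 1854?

548

March 10, 1853 → March 10, 1854: 365 days.
March 1854: 31 − 10 = 21 days remain.
Then April (30), May (31), June (30), July (31), August (31): 30 + 31 + 30 + 31 + 31 = 153 days.
September 1–9, 1854: 9 days.
Residual: 183 days.
Total: 548 days.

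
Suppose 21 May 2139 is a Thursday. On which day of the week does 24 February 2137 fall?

Count forward from the earlier date (February 24, 2137) to the later (May 21, 2139):
February 2137: 28 − 24 = 4 days remain (2137 is not a leap year, so February has 28 days).
Then 26 full months totalling 791 days.
May 1–21, 2139: 21 days.
Total: 4 + 791 + 21 = 816 days.
816 mod 7 = 4, so 4 days before Thursday is Sunday.

Sunday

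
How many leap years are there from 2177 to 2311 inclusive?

31

Years divisible by 4: 2180, 2184, …, 2308 — 33 in all.
Of these, 2200, 2300 are divisible by 100 but not 400, so not leap.
Leap years: 33 − 2 = 31.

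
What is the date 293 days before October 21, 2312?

January 2, 2312

Count 293 days before October 21, 2312:
January 2312: 31 − 2 = 29 days remain.
Then February 2312 (29), March (31), April (30), May (31), June (30), July (31), August (31), September (30): 29 + 31 + 30 + 31 + 30 + 31 + 31 + 30 = 243 days.
October 1–21, 2312: 21 days.
Total: 29 + 243 + 21 = 293 days.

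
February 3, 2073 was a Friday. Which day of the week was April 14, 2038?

Wednesday

Count forward from the earlier date (April 14, 2038) to the later (February 3, 2073):
From April 14, 2038 to April 14, 2072: 34 years, of which 9 contain a Feb 29 — 25×365 + 9×366 = 12419 days.
April 2072: 30 − 14 = 16 days remain.
Then 9 full months totalling 276 days.
February 1–3, 2073: 3 days (2073 is not a leap year).
Residual: 295 days.
Total: 12714 days.
12714 mod 7 = 2, so 2 days before Friday is Wednesday.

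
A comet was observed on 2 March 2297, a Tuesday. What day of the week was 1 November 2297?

Monday

March 2297: 31 − 2 = 29 days remain.
Then April (30), May (31), June (30), July (31), August (31), September (30), October (31): 30 + 31 + 30 + 31 + 31 + 30 + 31 = 214 days.
November 1, 2297: 1 day.
Total: 29 + 214 + 1 = 244 days.
244 mod 7 = 6, so 6 days after Tuesday is Monday.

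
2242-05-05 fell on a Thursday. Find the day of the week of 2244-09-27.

Friday

May 5, 2242 → May 5, 2243: 365 days.
May 5, 2243 → May 5, 2244: 366 days (2244 is a leap year).
May 2244: 31 − 5 = 26 days remain.
Then June (30), July (31), August (31): 30 + 31 + 31 = 92 days.
September 1–27, 2244: 27 days.
Residual: 145 days.
Total: 876 days.
876 mod 7 = 1, so 1 day after Thursday is Friday.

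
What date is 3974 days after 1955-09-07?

1966-07-25

Count 3974 days after September 7, 1955:
Day-of-year of September 7, 1955: 250.
Day-of-year of July 25, 1966: 206.
1955 has 365 days, so 365 − 250 = 115 days remain in 1955.
Full years 1956–1965: 7 common + 3 leap = 7×365 + 3×366 = 3653 days.
Total: 115 + 3653 + 206 = 3974 days.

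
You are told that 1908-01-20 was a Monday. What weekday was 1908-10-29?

January 1908: 31 − 20 = 11 days remain.
Then February 1908 (29), March (31), April (30), May (31), June (30), July (31), August (31), September (30): 29 + 31 + 30 + 31 + 30 + 31 + 31 + 30 = 243 days.
October 1–29, 1908: 29 days.
Total: 11 + 243 + 29 = 283 days.
283 mod 7 = 3, so 3 days after Monday is Thursday.

Thursday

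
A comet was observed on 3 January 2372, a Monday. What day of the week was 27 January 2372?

Within January 2372: 27 − 3 = 24 days.
24 mod 7 = 3, so 3 days after Monday is Thursday.

Thursday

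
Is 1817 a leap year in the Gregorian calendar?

No

1817 is not a leap year.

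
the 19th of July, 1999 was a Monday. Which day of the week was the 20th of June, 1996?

Count forward from the earlier date (June 20, 1996) to the later (July 19, 1999):
Day-of-year of June 20, 1996: 172.
Day-of-year of July 19, 1999: 200.
1996 has 366 days, so 366 − 172 = 194 days remain in 1996.
Full years: 1997: 365; 1998: 365. Sum = 730.
Total: 194 + 730 + 200 = 1124 days.
1124 mod 7 = 4, so 4 days before Monday is Thursday.

Thursday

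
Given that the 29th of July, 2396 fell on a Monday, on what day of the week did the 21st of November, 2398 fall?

July 29, 2396 → July 29, 2397: 365 days.
July 29, 2397 → July 29, 2398: 365 days.
July 2398: 31 − 29 = 2 days remain.
Then August (31), September (30), October (31): 31 + 30 + 31 = 92 days.
November 1–21, 2398: 21 days.
Residual: 115 days.
Total: 845 days.
845 mod 7 = 5, so 5 days after Monday is Saturday.

Saturday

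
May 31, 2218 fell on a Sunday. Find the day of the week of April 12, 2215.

Count forward from the earlier date (April 12, 2215) to the later (May 31, 2218):
Day-of-year of April 12, 2215: 102.
Day-of-year of May 31, 2218: 151.
2215 has 365 days, so 365 − 102 = 263 days remain in 2215.
Full years: 2216: 366; 2217: 365. Sum = 731.
Total: 263 + 731 + 151 = 1145 days.
1145 mod 7 = 4, so 4 days before Sunday is Wednesday.

Wednesday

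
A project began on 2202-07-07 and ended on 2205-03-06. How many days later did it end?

973

Day-of-year of July 7, 2202: 188.
Day-of-year of March 6, 2205: 65.
2202 has 365 days, so 365 − 188 = 177 days remain in 2202.
Full years: 2203: 365; 2204: 366. Sum = 731.
Total: 177 + 731 + 65 = 973 days.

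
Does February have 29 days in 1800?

1800 is not a leap year (divisible by 100 but not 400).

No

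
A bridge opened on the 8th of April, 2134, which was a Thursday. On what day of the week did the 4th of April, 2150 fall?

Saturday

From April 8, 2134 to April 8, 2149: 15 years, of which 4 contain a Feb 29 — 11×365 + 4×366 = 5479 days.
April 2149: 30 − 8 = 22 days remain.
Then 11 full months totalling 335 days.
April 1–4, 2150: 4 days.
Residual: 361 days.
Total: 5840 days.
5840 mod 7 = 2, so 2 days after Thursday is Saturday.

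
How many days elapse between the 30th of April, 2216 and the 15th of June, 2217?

April 30, 2216 → April 30, 2217: 365 days.
April 2217: 30 − 30 = 0 days remain.
Then May (31): 31 days.
June 1–15, 2217: 15 days.
Residual: 46 days.
Total: 411 days.

411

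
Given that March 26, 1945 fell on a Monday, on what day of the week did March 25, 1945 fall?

Sunday

Count forward from the earlier date (March 25, 1945) to the later (March 26, 1945):
Within March 1945: 26 − 25 = 1 day.
1 mod 7 = 1, so 1 day before Monday is Sunday.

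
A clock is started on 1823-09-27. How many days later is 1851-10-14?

Day-of-year of September 27, 1823: 270.
Day-of-year of October 14, 1851: 287.
1823 has 365 days, so 365 − 270 = 95 days remain in 1823.
Full years 1824–1850: 20 common + 7 leap = 20×365 + 7×366 = 9862 days.
Total: 95 + 9862 + 287 = 10244 days.

10244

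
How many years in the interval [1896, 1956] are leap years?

15

Years divisible by 4: 1896, 1900, …, 1956 — 16 in all.
Of these, 1900 is divisible by 100 but not 400, so not leap.
Leap years: 16 − 1 = 15.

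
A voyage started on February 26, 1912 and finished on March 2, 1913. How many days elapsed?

February 26, 1912 → February 26, 1913: 366 days (1912 is a leap year).
February 1913: 28 − 26 = 2 days remain (1913 is not a leap year, so February has 28 days).
March 1–2, 1913: 2 days.
Residual: 4 days.
Total: 370 days.

370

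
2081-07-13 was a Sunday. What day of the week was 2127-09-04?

From July 13, 2081 to July 13, 2127: 46 years, of which 10 contain a Feb 29 — 36×365 + 10×366 = 16800 days.
(2100 is not a leap year (divisible by 100 but not 400).)
July 2127: 31 − 13 = 18 days remain.
Then August (31): 31 days.
September 1–4, 2127: 4 days.
Residual: 53 days.
Total: 16853 days.
16853 mod 7 = 4, so 4 days after Sunday is Thursday.

Thursday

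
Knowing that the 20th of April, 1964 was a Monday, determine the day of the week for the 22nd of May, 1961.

Count forward from the earlier date (May 22, 1961) to the later (April 20, 1964):
May 22, 1961 → May 22, 1962: 365 days.
May 22, 1962 → May 22, 1963: 365 days.
May 1963: 31 − 22 = 9 days remain.
Then 10 full months totalling 305 days.
April 1–20, 1964: 20 days.
Residual: 334 days.
Total: 1064 days.
1064 is a multiple of 7, so the 22nd of May, 1961 falls on the same weekday: Monday.

Monday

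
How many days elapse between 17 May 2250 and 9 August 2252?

815

May 17, 2250 → May 17, 2251: 365 days.
May 17, 2251 → May 17, 2252: 366 days (2252 is a leap year).
May 2252: 31 − 17 = 14 days remain.
Then June (30), July (31): 30 + 31 = 61 days.
August 1–9, 2252: 9 days.
Residual: 84 days.
Total: 815 days.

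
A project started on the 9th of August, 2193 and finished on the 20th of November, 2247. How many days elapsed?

Day-of-year of August 9, 2193: 221.
Day-of-year of November 20, 2247: 324.
2193 has 365 days, so 365 − 221 = 144 days remain in 2193.
Full years 2194–2246: 41 common + 12 leap = 41×365 + 12×366 = 19357 days.
Total: 144 + 19357 + 324 = 19825 days.

19825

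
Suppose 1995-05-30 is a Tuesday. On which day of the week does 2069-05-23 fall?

Thursday

Day-of-year of May 30, 1995: 150.
Day-of-year of May 23, 2069: 143.
1995 has 365 days, so 365 − 150 = 215 days remain in 1995.
Full years 1996–2068: 54 common + 19 leap = 54×365 + 19×366 = 26664 days.
Total: 215 + 26664 + 143 = 27022 days.
27022 mod 7 = 2, so 2 days after Tuesday is Thursday.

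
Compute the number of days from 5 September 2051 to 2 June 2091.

Day-of-year of September 5, 2051: 248.
Day-of-year of June 2, 2091: 153.
2051 has 365 days, so 365 − 248 = 117 days remain in 2051.
Full years 2052–2090: 29 common + 10 leap = 29×365 + 10×366 = 14245 days.
Total: 117 + 14245 + 153 = 14515 days.

14515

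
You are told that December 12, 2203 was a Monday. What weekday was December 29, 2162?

Count forward from the earlier date (December 29, 2162) to the later (December 12, 2203):
Day-of-year of December 29, 2162: 363.
Day-of-year of December 12, 2203: 346.
2162 has 365 days, so 365 − 363 = 2 days remain in 2162.
Full years 2163–2202: 31 common + 9 leap = 31×365 + 9×366 = 14609 days.
Total: 2 + 14609 + 346 = 14957 days.
14957 mod 7 = 5, so 5 days before Monday is Wednesday.

Wednesday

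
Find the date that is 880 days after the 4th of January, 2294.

the 2nd of June, 2296

Count 880 days after January 4, 2294:
January 4, 2294 → January 4, 2295: 365 days.
January 4, 2295 → January 4, 2296: 365 days.
January 2296: 31 − 4 = 27 days remain.
Then February 2296 (29), March (31), April (30), May (31): 29 + 31 + 30 + 31 = 121 days.
June 1–2, 2296: 2 days.
Residual: 150 days.
Total: 880 days.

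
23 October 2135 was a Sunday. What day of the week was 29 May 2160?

From October 23, 2135 to October 23, 2159: 24 years, of which 6 contain a Feb 29 — 18×365 + 6×366 = 8766 days.
October 2159: 31 − 23 = 8 days remain.
Then November (30), December (31), January (31), February 2160 (29), March (31), April (30): 30 + 31 + 31 + 29 + 31 + 30 = 182 days.
May 1–29, 2160: 29 days.
Residual: 219 days.
Total: 8985 days.
8985 mod 7 = 4, so 4 days after Sunday is Thursday.

Thursday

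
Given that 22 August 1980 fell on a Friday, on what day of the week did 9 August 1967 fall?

Wednesday

Count forward from the earlier date (August 9, 1967) to the later (August 22, 1980):
Day-of-year of August 9, 1967: 221.
Day-of-year of August 22, 1980: 235.
1967 has 365 days, so 365 − 221 = 144 days remain in 1967.
Full years 1968–1979: 9 common + 3 leap = 9×365 + 3×366 = 4383 days.
Total: 144 + 4383 + 235 = 4762 days.
4762 mod 7 = 2, so 2 days before Friday is Wednesday.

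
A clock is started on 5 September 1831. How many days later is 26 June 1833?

September 1831: 30 − 5 = 25 days remain.
Then 20 full months totalling 609 days.
June 1–26, 1833: 26 days.
Total: 25 + 609 + 26 = 660 days.

660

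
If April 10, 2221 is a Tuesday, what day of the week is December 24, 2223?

April 2221: 30 − 10 = 20 days remain.
Then 31 full months totalling 944 days.
December 1–24, 2223: 24 days.
Total: 20 + 944 + 24 = 988 days.
988 mod 7 = 1, so 1 day after Tuesday is Wednesday.

Wednesday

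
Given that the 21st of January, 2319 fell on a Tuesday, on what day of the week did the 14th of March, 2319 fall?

Friday

January 2319: 31 − 21 = 10 days remain.
Then February 2319 (28): 28 days.
March 1–14, 2319: 14 days.
Total: 10 + 28 + 14 = 52 days.
52 mod 7 = 3, so 3 days after Tuesday is Friday.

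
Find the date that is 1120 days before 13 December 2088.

19 November 2085

Count 1120 days before December 13, 2088:
November 19, 2085 → November 19, 2086: 365 days.
November 19, 2086 → November 19, 2087: 365 days.
November 19, 2087 → November 19, 2088: 366 days (2088 is a leap year).
November 2088: 30 − 19 = 11 days remain.
December 1–13, 2088: 13 days.
Residual: 24 days.
Total: 1120 days.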